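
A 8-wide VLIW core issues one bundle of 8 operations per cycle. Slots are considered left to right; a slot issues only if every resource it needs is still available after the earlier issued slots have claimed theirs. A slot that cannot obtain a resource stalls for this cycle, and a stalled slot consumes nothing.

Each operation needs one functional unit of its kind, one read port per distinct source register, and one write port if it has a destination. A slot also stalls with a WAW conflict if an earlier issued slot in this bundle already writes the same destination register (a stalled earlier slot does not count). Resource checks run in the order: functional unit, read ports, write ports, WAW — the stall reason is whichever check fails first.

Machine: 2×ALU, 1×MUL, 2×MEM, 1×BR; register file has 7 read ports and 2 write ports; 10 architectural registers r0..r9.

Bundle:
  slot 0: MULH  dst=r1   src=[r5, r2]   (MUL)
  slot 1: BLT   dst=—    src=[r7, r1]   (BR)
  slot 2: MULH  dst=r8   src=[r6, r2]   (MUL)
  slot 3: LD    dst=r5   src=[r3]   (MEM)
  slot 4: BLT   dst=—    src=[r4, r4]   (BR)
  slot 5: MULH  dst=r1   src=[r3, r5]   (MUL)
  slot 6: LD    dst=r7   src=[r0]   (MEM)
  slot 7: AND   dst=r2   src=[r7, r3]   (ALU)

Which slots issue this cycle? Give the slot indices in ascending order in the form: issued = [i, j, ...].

#0 MUL src=r5,r2 dispatched  <A:2 Mu:0 Ld:2 B:1 rd:5 wr:1>
#1 BR src=r7,r1 dispatched  <A:2 Mu:0 Ld:2 B:0 rd:3 wr:1>
#2 MUL src=r6,r2 held:FU  <A:2 Mu:0 Ld:2 B:0 rd:3 wr:1>
#3 MEM src=r3 dispatched  <A:2 Mu:0 Ld:1 B:0 rd:2 wr:0>
#4 BR src=r4,r4 held:FU  <A:2 Mu:0 Ld:1 B:0 rd:2 wr:0>
#5 MUL src=r3,r5 held:FU  <A:2 Mu:0 Ld:1 B:0 rd:2 wr:0>
#6 MEM src=r0 held:WR_PORT  <A:2 Mu:0 Ld:1 B:0 rd:2 wr:0>
#7 ALU src=r7,r3 held:WR_PORT  <A:2 Mu:0 Ld:1 B:0 rd:2 wr:0>

issued = [0, 1, 3]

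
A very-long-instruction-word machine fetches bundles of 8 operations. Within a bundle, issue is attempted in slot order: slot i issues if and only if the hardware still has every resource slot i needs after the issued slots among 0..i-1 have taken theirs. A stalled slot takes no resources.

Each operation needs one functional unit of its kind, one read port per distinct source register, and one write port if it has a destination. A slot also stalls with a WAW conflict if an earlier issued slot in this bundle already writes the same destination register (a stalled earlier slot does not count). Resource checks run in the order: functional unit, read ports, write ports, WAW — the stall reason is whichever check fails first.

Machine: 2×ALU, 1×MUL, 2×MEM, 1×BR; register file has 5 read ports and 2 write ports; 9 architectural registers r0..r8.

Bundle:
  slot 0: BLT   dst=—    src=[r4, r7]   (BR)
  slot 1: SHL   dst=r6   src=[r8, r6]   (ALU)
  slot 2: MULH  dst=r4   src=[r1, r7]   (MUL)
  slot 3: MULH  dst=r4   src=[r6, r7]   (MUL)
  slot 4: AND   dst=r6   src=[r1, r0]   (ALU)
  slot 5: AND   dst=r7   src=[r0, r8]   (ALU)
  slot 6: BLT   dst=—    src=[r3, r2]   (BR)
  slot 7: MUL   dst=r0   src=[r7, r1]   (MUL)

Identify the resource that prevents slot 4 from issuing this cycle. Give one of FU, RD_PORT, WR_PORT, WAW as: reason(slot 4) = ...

reason(slot 4) = RD_PORT

slot 0 (BR): ISSUE — free A2,Mu1,Ld2,B0 rp3 wp2
slot 1 (ALU): ISSUE — free A1,Mu1,Ld2,B0 rp1 wp1
slot 2 (MUL): stall RD_PORT — free A1,Mu1,Ld2,B0 rp1 wp1
slot 3 (MUL): stall RD_PORT — free A1,Mu1,Ld2,B0 rp1 wp1
slot 4 (ALU): stall RD_PORT — free A1,Mu1,Ld2,B0 rp1 wp1
slot 5 (ALU): stall RD_PORT — free A1,Mu1,Ld2,B0 rp1 wp1
slot 6 (BR): stall FU — free A1,Mu1,Ld2,B0 rp1 wp1
slot 7 (MUL): stall RD_PORT — free A1,Mu1,Ld2,B0 rp1 wp1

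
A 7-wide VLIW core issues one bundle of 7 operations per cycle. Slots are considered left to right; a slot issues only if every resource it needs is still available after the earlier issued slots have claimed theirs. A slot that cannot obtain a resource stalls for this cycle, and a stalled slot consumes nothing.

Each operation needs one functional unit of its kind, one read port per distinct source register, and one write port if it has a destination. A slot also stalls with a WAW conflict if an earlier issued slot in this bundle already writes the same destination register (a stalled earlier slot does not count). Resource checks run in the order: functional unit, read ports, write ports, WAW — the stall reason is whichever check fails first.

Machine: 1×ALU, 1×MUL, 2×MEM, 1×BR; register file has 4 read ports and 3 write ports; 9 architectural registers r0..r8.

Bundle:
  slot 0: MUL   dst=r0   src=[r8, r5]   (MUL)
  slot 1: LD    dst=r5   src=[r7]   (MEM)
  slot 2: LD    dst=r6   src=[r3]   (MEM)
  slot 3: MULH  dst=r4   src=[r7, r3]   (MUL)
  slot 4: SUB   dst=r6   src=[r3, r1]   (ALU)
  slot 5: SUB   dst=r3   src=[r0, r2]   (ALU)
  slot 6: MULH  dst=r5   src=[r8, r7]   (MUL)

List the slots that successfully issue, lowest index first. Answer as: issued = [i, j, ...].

(0) want 1×MUL +2rd +1wr — yes → AL1|MU0|ME2|BR1|rd2|wr2
(1) want 1×MEM +1rd +1wr — yes → AL1|MU0|ME1|BR1|rd1|wr1
(2) want 1×MEM +1rd +1wr — yes → AL1|MU0|ME0|BR1|rd0|wr0
(3) want 1×MUL +2rd +1wr — FU → AL1|MU0|ME0|BR1|rd0|wr0
(4) want 1×ALU +2rd +1wr — RD_PORT → AL1|MU0|ME0|BR1|rd0|wr0
(5) want 1×ALU +2rd +1wr — RD_PORT → AL1|MU0|ME0|BR1|rd0|wr0
(6) want 1×MUL +2rd +1wr — FU → AL1|MU0|ME0|BR1|rd0|wr0

issued = [0, 1, 2]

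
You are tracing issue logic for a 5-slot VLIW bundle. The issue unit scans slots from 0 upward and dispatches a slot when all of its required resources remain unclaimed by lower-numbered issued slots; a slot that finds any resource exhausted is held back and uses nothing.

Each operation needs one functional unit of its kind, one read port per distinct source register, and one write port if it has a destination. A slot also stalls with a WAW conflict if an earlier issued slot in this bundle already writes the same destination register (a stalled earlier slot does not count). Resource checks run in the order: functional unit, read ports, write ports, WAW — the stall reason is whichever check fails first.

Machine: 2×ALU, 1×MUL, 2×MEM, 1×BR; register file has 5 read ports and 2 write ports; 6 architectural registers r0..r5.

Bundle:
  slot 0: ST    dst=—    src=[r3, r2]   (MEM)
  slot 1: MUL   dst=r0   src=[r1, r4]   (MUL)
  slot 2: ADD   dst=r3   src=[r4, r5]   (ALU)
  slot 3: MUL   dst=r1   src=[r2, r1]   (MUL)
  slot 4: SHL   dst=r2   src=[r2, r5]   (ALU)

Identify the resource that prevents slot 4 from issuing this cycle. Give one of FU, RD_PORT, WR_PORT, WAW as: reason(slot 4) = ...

reason(slot 4) = RD_PORT

slot 0 (MEM): ISSUE — free A2,Mu1,Ld1,B1 rp3 wp2
slot 1 (MUL): ISSUE — free A2,Mu0,Ld1,B1 rp1 wp1
slot 2 (ALU): stall RD_PORT — free A2,Mu0,Ld1,B1 rp1 wp1
slot 3 (MUL): stall FU — free A2,Mu0,Ld1,B1 rp1 wp1
slot 4 (ALU): stall RD_PORT — free A2,Mu0,Ld1,B1 rp1 wp1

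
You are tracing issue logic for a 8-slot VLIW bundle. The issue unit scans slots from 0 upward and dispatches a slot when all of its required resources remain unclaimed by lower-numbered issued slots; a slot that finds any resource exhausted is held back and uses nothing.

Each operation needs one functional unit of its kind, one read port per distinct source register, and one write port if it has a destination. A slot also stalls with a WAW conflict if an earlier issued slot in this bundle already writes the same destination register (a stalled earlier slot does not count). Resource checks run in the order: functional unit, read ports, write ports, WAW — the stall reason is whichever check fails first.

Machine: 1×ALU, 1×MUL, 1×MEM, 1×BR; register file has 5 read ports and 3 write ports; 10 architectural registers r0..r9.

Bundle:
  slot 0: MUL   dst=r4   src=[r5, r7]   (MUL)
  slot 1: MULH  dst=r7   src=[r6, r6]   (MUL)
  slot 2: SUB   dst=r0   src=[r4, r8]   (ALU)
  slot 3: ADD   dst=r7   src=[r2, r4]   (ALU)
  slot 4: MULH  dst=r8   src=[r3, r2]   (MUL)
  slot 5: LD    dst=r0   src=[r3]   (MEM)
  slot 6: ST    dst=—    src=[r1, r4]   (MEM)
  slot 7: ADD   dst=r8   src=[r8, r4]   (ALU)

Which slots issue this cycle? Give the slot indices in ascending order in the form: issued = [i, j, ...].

issued = [0, 2]

#0 MUL src=r5,r7 dispatched  <A:1 Mu:0 Ld:1 B:1 rd:3 wr:2>
#1 MUL src=r6,r6 held:FU  <A:1 Mu:0 Ld:1 B:1 rd:3 wr:2>
#2 ALU src=r4,r8 dispatched  <A:0 Mu:0 Ld:1 B:1 rd:1 wr:1>
#3 ALU src=r2,r4 held:FU  <A:0 Mu:0 Ld:1 B:1 rd:1 wr:1>
#4 MUL src=r3,r2 held:FU  <A:0 Mu:0 Ld:1 B:1 rd:1 wr:1>
#5 MEM src=r3 held:WAW  <A:0 Mu:0 Ld:1 B:1 rd:1 wr:1>
#6 MEM src=r1,r4 held:RD_PORT  <A:0 Mu:0 Ld:1 B:1 rd:1 wr:1>
#7 ALU src=r8,r4 held:FU  <A:0 Mu:0 Ld:1 B:1 rd:1 wr:1>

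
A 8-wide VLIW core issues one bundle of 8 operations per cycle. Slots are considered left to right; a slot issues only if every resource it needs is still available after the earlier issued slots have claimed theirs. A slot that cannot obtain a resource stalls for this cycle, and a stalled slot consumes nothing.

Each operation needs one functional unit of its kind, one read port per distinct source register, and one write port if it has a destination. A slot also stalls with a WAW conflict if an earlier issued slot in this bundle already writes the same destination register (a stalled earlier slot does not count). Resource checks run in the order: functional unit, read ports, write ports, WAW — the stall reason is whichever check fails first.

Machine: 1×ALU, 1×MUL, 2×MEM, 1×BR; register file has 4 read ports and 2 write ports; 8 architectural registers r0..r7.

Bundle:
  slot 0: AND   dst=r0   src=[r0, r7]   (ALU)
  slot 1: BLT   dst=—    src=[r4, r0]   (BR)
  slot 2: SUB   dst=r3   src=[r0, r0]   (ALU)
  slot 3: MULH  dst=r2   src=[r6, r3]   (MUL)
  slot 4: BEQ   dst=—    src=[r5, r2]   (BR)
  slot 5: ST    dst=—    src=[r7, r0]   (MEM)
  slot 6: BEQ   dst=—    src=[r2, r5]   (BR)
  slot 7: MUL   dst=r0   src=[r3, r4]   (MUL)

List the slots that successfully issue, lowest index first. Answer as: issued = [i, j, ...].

#0 ALU src=r0,r7 dispatched  <A:0 Mu:1 Ld:2 B:1 rd:2 wr:1>
#1 BR src=r4,r0 dispatched  <A:0 Mu:1 Ld:2 B:0 rd:0 wr:1>
#2 ALU src=r0,r0 held:FU  <A:0 Mu:1 Ld:2 B:0 rd:0 wr:1>
#3 MUL src=r6,r3 held:RD_PORT  <A:0 Mu:1 Ld:2 B:0 rd:0 wr:1>
#4 BR src=r5,r2 held:FU  <A:0 Mu:1 Ld:2 B:0 rd:0 wr:1>
#5 MEM src=r7,r0 held:RD_PORT  <A:0 Mu:1 Ld:2 B:0 rd:0 wr:1>
#6 BR src=r2,r5 held:FU  <A:0 Mu:1 Ld:2 B:0 rd:0 wr:1>
#7 MUL src=r3,r4 held:RD_PORT  <A:0 Mu:1 Ld:2 B:0 rd:0 wr:1>

issued = [0, 1]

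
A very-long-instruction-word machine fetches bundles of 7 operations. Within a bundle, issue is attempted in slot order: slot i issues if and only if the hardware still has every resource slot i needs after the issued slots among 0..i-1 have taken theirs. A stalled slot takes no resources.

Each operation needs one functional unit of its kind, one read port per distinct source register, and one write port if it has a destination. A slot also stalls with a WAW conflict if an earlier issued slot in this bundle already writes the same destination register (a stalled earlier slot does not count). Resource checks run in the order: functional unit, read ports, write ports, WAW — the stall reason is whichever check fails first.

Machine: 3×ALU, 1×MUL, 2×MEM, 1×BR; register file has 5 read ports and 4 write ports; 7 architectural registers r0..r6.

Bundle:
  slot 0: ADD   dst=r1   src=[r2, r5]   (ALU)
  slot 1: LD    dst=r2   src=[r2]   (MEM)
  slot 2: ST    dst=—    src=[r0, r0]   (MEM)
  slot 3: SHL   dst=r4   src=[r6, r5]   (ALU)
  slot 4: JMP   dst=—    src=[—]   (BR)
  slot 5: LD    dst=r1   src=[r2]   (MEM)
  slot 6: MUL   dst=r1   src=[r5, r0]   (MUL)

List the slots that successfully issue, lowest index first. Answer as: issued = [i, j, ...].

(0) want 1×ALU +2rd +1wr — yes → AL2|MU1|ME2|BR1|rd3|wr3
(1) want 1×MEM +1rd +1wr — yes → AL2|MU1|ME1|BR1|rd2|wr2
(2) want 1×MEM +1rd +0wr — yes → AL2|MU1|ME0|BR1|rd1|wr2
(3) want 1×ALU +2rd +1wr — RD_PORT → AL2|MU1|ME0|BR1|rd1|wr2
(4) want 1×BR +0rd +0wr — yes → AL2|MU1|ME0|BR0|rd1|wr2
(5) want 1×MEM +1rd +1wr — FU → AL2|MU1|ME0|BR0|rd1|wr2
(6) want 1×MUL +2rd +1wr — RD_PORT → AL2|MU1|ME0|BR0|rd1|wr2

issued = [0, 1, 2, 4]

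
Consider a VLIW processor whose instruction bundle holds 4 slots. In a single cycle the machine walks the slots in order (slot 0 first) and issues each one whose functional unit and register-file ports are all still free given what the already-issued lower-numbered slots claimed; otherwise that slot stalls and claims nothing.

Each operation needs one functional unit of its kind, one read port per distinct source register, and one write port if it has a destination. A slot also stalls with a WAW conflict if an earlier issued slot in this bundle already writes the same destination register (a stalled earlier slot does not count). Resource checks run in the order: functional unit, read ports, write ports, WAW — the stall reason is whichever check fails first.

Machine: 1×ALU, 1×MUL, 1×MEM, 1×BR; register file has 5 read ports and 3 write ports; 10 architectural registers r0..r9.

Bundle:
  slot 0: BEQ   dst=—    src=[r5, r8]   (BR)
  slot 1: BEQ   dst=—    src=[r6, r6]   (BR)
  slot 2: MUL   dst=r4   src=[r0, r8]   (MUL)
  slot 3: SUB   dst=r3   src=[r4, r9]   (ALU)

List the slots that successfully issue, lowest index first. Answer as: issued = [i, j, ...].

issued = [0, 2]

(0) want 1×BR +2rd +0wr — yes → AL1|MU1|ME1|BR0|rd3|wr3
(1) want 1×BR +1rd +0wr — FU → AL1|MU1|ME1|BR0|rd3|wr3
(2) want 1×MUL +2rd +1wr — yes → AL1|MU0|ME1|BR0|rd1|wr2
(3) want 1×ALU +2rd +1wr — RD_PORT → AL1|MU0|ME1|BR0|rd1|wr2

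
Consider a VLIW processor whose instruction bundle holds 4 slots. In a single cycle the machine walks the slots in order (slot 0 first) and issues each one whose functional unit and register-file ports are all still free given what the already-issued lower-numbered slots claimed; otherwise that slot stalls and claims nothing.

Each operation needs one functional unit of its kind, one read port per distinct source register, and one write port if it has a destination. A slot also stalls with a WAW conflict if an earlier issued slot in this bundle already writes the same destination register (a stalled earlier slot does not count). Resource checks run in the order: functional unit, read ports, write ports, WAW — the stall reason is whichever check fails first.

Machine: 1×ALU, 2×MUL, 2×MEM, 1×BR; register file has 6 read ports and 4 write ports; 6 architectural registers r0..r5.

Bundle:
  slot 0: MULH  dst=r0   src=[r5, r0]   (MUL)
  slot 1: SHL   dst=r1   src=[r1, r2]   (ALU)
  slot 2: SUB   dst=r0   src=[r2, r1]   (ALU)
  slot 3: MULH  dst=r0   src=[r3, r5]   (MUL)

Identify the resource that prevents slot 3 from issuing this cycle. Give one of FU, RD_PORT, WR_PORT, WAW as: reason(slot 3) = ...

reason(slot 3) = WAW

#0 MUL src=r5,r0 dispatched  <A:1 Mu:1 Ld:2 B:1 rd:4 wr:3>
#1 ALU src=r1,r2 dispatched  <A:0 Mu:1 Ld:2 B:1 rd:2 wr:2>
#2 ALU src=r2,r1 held:FU  <A:0 Mu:1 Ld:2 B:1 rd:2 wr:2>
#3 MUL src=r3,r5 held:WAW  <A:0 Mu:1 Ld:2 B:1 rd:2 wr:2>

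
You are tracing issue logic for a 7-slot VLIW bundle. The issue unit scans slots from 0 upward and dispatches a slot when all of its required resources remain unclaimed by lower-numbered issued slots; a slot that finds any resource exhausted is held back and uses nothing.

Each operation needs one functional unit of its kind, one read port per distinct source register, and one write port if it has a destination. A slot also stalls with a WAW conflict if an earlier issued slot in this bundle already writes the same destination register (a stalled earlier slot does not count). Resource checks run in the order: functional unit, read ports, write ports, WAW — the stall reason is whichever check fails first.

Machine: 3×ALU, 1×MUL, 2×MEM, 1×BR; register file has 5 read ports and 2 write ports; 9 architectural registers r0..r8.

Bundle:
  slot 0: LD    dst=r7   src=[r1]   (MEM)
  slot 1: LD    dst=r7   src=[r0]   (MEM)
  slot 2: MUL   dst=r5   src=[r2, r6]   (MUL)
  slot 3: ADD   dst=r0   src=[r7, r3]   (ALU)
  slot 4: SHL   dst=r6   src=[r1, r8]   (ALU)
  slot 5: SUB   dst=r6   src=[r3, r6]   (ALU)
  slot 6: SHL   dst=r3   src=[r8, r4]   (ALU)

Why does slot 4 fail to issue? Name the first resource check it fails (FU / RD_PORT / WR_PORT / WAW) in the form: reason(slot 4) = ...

reason(slot 4) = WR_PORT

(0) want 1×MEM +1rd +1wr — yes → AL3|MU1|ME1|BR1|rd4|wr1
(1) want 1×MEM +1rd +1wr — WAW → AL3|MU1|ME1|BR1|rd4|wr1
(2) want 1×MUL +2rd +1wr — yes → AL3|MU0|ME1|BR1|rd2|wr0
(3) want 1×ALU +2rd +1wr — WR_PORT → AL3|MU0|ME1|BR1|rd2|wr0
(4) want 1×ALU +2rd +1wr — WR_PORT → AL3|MU0|ME1|BR1|rd2|wr0
(5) want 1×ALU +2rd +1wr — WR_PORT → AL3|MU0|ME1|BR1|rd2|wr0
(6) want 1×ALU +2rd +1wr — WR_PORT → AL3|MU0|ME1|BR1|rd2|wr0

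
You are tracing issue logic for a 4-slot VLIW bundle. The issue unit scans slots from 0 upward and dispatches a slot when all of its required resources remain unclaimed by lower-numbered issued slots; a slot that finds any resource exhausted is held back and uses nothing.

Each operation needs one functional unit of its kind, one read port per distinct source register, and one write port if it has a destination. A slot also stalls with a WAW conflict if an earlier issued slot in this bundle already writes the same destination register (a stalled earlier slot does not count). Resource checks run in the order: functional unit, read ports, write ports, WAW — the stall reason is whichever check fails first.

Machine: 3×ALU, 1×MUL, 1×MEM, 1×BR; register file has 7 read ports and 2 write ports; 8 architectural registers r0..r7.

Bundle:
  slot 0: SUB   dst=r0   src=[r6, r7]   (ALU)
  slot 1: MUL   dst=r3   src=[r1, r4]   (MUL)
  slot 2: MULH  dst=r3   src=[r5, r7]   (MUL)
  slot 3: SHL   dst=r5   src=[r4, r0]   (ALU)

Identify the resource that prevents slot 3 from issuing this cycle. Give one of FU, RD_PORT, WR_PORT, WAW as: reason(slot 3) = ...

#0 ALU src=r6,r7 dispatched  <A:2 Mu:1 Ld:1 B:1 rd:5 wr:1>
#1 MUL src=r1,r4 dispatched  <A:2 Mu:0 Ld:1 B:1 rd:3 wr:0>
#2 MUL src=r5,r7 held:FU  <A:2 Mu:0 Ld:1 B:1 rd:3 wr:0>
#3 ALU src=r4,r0 held:WR_PORT  <A:2 Mu:0 Ld:1 B:1 rd:3 wr:0>

reason(slot 3) = WR_PORT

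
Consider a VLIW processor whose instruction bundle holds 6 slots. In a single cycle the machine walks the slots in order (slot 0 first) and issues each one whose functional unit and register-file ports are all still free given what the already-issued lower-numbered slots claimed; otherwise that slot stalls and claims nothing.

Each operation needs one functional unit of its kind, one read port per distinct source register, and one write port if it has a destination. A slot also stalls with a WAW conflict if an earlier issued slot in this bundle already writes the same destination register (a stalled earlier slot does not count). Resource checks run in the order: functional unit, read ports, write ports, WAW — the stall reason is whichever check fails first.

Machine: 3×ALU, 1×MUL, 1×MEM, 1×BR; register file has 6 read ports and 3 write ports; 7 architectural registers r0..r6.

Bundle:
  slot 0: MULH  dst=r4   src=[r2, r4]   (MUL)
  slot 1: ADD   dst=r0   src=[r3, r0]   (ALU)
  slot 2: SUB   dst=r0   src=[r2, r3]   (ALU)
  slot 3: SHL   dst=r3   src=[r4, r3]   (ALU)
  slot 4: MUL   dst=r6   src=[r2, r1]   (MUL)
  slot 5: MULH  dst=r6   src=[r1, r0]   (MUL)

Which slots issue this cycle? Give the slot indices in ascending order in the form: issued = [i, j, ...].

slot 0 (MUL): ISSUE — free A3,Mu0,Ld1,B1 rp4 wp2
slot 1 (ALU): ISSUE — free A2,Mu0,Ld1,B1 rp2 wp1
slot 2 (ALU): stall WAW — free A2,Mu0,Ld1,B1 rp2 wp1
slot 3 (ALU): ISSUE — free A1,Mu0,Ld1,B1 rp0 wp0
slot 4 (MUL): stall FU — free A1,Mu0,Ld1,B1 rp0 wp0
slot 5 (MUL): stall FU — free A1,Mu0,Ld1,B1 rp0 wp0

issued = [0, 1, 3]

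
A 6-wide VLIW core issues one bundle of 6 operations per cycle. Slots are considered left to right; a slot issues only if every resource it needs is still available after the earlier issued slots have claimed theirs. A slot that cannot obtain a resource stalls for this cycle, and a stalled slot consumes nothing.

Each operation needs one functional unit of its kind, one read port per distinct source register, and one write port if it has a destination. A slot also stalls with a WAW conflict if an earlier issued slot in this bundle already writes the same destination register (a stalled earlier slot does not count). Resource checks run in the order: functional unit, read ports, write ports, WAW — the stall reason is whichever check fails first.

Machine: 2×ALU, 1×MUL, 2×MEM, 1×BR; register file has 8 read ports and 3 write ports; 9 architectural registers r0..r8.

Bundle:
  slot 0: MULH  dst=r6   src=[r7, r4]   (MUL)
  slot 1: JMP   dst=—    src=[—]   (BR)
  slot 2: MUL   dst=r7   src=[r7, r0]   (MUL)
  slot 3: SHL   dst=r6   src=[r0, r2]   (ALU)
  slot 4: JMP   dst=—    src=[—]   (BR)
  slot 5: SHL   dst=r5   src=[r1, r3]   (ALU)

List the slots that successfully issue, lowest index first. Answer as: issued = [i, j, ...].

issued = [0, 1, 5]

  0. MUL→r6 ⇒ go  {2A/0Mu/2Ld/1B | 6r 2w}
  1. BR ⇒ go  {2A/0Mu/2Ld/0B | 6r 2w}
  2. MUL→r7 ⇒ no(FU)  {2A/0Mu/2Ld/0B | 6r 2w}
  3. ALU→r6 ⇒ no(WAW)  {2A/0Mu/2Ld/0B | 6r 2w}
  4. BR ⇒ no(FU)  {2A/0Mu/2Ld/0B | 6r 2w}
  5. ALU→r5 ⇒ go  {1A/0Mu/2Ld/0B | 4r 1w}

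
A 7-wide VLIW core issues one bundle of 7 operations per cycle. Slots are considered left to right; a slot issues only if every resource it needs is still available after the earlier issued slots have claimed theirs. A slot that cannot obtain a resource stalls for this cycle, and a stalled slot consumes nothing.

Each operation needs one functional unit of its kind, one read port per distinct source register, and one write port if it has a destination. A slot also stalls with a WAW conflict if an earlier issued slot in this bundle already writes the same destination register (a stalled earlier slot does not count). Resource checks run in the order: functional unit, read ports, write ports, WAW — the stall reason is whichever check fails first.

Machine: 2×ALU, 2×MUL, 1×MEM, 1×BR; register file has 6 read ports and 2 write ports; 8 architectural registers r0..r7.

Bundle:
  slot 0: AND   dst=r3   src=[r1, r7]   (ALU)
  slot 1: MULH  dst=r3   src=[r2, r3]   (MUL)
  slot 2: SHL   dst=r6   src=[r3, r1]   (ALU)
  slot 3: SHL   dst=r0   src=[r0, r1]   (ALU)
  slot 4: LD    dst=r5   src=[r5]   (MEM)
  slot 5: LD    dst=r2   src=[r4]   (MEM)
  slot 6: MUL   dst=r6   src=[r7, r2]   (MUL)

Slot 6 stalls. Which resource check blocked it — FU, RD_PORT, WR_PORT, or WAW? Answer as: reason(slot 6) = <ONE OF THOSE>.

#0 ALU src=r1,r7 dispatched  <A:1 Mu:2 Ld:1 B:1 rd:4 wr:1>
#1 MUL src=r2,r3 held:WAW  <A:1 Mu:2 Ld:1 B:1 rd:4 wr:1>
#2 ALU src=r3,r1 dispatched  <A:0 Mu:2 Ld:1 B:1 rd:2 wr:0>
#3 ALU src=r0,r1 held:FU  <A:0 Mu:2 Ld:1 B:1 rd:2 wr:0>
#4 MEM src=r5 held:WR_PORT  <A:0 Mu:2 Ld:1 B:1 rd:2 wr:0>
#5 MEM src=r4 held:WR_PORT  <A:0 Mu:2 Ld:1 B:1 rd:2 wr:0>
#6 MUL src=r7,r2 held:WR_PORT  <A:0 Mu:2 Ld:1 B:1 rd:2 wr:0>

reason(slot 6) = WR_PORT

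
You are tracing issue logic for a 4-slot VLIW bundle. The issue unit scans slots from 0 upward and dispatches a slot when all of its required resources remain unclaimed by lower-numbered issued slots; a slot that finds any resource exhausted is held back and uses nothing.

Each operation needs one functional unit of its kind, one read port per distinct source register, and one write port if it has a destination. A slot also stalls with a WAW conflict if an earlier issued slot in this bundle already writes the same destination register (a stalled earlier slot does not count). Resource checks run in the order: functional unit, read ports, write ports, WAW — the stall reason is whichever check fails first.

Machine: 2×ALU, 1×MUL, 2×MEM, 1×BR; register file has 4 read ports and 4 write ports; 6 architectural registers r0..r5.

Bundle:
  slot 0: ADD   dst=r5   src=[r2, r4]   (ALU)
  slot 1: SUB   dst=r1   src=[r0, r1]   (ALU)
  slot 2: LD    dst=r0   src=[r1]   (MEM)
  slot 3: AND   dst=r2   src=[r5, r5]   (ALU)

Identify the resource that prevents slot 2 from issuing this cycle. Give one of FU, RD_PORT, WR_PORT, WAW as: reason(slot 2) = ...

reason(slot 2) = RD_PORT

  0. ALU→r5 ⇒ go  {1A/1Mu/2Ld/1B | 2r 3w}
  1. ALU→r1 ⇒ go  {0A/1Mu/2Ld/1B | 0r 2w}
  2. MEM→r0 ⇒ no(RD_PORT)  {0A/1Mu/2Ld/1B | 0r 2w}
  3. ALU→r2 ⇒ no(FU)  {0A/1Mu/2Ld/1B | 0r 2w}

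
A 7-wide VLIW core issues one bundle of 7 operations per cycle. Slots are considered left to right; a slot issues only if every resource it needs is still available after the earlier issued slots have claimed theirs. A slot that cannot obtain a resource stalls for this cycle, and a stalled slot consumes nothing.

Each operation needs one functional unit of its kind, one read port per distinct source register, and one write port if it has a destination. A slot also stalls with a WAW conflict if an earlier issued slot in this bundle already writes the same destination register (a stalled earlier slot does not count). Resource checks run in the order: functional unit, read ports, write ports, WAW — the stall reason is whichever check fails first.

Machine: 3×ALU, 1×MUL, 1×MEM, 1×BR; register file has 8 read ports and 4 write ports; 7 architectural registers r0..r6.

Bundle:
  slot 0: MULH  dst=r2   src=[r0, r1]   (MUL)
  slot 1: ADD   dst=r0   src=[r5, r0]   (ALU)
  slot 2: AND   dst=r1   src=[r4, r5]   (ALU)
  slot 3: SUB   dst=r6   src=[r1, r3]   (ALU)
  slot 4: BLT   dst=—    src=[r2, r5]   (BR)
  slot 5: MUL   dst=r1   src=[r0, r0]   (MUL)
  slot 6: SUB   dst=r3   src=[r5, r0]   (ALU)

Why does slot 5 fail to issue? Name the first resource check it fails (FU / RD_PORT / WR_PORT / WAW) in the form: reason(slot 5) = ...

(0) want 1×MUL +2rd +1wr — yes → AL3|MU0|ME1|BR1|rd6|wr3
(1) want 1×ALU +2rd +1wr — yes → AL2|MU0|ME1|BR1|rd4|wr2
(2) want 1×ALU +2rd +1wr — yes → AL1|MU0|ME1|BR1|rd2|wr1
(3) want 1×ALU +2rd +1wr — yes → AL0|MU0|ME1|BR1|rd0|wr0
(4) want 1×BR +2rd +0wr — RD_PORT → AL0|MU0|ME1|BR1|rd0|wr0
(5) want 1×MUL +1rd +1wr — FU → AL0|MU0|ME1|BR1|rd0|wr0
(6) want 1×ALU +2rd +1wr — FU → AL0|MU0|ME1|BR1|rd0|wr0

reason(slot 5) = FU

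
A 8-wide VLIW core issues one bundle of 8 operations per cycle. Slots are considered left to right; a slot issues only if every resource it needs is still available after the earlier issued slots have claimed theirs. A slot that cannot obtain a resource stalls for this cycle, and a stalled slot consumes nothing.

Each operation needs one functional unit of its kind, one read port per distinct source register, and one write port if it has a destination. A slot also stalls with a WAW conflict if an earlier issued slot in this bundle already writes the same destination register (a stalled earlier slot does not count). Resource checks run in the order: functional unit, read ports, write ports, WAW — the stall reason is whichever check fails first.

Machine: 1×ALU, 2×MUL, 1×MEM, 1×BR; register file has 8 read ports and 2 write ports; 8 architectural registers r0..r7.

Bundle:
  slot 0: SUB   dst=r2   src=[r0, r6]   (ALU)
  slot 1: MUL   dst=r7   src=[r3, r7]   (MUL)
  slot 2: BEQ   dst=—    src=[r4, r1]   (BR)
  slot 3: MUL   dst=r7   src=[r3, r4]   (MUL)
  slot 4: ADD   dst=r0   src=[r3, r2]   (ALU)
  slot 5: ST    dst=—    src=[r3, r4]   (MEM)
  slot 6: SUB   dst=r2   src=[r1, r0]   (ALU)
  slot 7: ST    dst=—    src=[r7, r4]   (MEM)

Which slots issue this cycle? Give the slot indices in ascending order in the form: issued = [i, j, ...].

(0) want 1×ALU +2rd +1wr — yes → AL0|MU2|ME1|BR1|rd6|wr1
(1) want 1×MUL +2rd +1wr — yes → AL0|MU1|ME1|BR1|rd4|wr0
(2) want 1×BR +2rd +0wr — yes → AL0|MU1|ME1|BR0|rd2|wr0
(3) want 1×MUL +2rd +1wr — WR_PORT → AL0|MU1|ME1|BR0|rd2|wr0
(4) want 1×ALU +2rd +1wr — FU → AL0|MU1|ME1|BR0|rd2|wr0
(5) want 1×MEM +2rd +0wr — yes → AL0|MU1|ME0|BR0|rd0|wr0
(6) want 1×ALU +2rd +1wr — FU → AL0|MU1|ME0|BR0|rd0|wr0
(7) want 1×MEM +2rd +0wr — FU → AL0|MU1|ME0|BR0|rd0|wr0

issued = [0, 1, 2, 5]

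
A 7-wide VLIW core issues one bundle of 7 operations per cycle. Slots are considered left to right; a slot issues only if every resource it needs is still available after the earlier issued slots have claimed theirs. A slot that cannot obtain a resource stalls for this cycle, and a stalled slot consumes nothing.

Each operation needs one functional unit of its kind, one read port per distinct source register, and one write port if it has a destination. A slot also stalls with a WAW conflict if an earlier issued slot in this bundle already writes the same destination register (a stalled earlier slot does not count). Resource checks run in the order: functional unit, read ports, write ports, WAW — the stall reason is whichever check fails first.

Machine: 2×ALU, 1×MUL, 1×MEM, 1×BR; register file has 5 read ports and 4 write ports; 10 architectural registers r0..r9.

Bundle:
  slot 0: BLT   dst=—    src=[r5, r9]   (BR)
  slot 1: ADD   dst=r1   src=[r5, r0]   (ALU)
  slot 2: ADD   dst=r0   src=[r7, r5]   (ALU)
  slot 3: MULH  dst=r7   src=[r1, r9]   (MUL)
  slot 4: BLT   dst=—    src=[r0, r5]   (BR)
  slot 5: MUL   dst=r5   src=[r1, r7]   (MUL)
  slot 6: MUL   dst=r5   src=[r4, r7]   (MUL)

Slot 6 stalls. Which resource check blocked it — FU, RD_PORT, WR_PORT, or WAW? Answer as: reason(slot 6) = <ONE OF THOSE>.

reason(slot 6) = RD_PORT

[0] BR needs rd=2 wr=0: ok; after: ALU=2 MUL=1 MEM=1 BR=0, R=3, W=4
[1] ALU needs rd=2 wr=1: ok; after: ALU=1 MUL=1 MEM=1 BR=0, R=1, W=3
[2] ALU needs rd=2 wr=1: RD_PORT; after: ALU=1 MUL=1 MEM=1 BR=0, R=1, W=3
[3] MUL needs rd=2 wr=1: RD_PORT; after: ALU=1 MUL=1 MEM=1 BR=0, R=1, W=3
[4] BR needs rd=2 wr=0: FU; after: ALU=1 MUL=1 MEM=1 BR=0, R=1, W=3
[5] MUL needs rd=2 wr=1: RD_PORT; after: ALU=1 MUL=1 MEM=1 BR=0, R=1, W=3
[6] MUL needs rd=2 wr=1: RD_PORT; after: ALU=1 MUL=1 MEM=1 BR=0, R=1, W=3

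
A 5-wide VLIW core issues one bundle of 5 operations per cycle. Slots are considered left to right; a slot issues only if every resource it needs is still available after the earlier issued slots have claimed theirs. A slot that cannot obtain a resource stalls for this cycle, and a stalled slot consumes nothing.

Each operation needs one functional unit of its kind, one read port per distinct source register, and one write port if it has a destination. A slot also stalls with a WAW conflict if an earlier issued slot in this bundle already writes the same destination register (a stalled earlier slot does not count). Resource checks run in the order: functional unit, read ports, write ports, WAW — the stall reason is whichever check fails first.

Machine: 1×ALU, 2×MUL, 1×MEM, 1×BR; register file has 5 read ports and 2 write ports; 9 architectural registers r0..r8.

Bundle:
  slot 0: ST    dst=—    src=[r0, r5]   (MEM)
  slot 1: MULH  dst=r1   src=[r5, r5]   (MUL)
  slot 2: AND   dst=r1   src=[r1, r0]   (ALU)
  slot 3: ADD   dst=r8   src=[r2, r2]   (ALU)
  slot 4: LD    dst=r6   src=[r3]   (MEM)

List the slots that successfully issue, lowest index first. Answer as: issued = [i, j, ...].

slot 0 (MEM): ISSUE — free A1,Mu2,Ld0,B1 rp3 wp2
slot 1 (MUL): ISSUE — free A1,Mu1,Ld0,B1 rp2 wp1
slot 2 (ALU): stall WAW — free A1,Mu1,Ld0,B1 rp2 wp1
slot 3 (ALU): ISSUE — free A0,Mu1,Ld0,B1 rp1 wp0
slot 4 (MEM): stall FU — free A0,Mu1,Ld0,B1 rp1 wp0

issued = [0, 1, 3]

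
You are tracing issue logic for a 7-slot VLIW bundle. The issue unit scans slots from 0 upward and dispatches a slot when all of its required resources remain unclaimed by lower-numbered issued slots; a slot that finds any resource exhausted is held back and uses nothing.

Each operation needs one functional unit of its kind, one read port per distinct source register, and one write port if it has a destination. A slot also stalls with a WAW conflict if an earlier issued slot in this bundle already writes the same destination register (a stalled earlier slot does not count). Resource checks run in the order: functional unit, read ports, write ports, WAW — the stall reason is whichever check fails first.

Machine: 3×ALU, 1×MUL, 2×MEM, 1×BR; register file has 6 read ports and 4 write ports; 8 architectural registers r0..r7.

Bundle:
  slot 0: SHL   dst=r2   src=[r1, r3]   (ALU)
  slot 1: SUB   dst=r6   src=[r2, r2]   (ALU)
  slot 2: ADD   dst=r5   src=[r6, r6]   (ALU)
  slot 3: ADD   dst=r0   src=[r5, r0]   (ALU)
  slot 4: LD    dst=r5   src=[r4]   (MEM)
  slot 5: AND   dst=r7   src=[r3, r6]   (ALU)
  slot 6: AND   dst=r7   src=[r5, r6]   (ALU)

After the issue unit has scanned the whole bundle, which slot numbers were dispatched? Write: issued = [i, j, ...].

issued = [0, 1, 2]

[0] ALU needs rd=2 wr=1: ok; after: ALU=2 MUL=1 MEM=2 BR=1, R=4, W=3
[1] ALU needs rd=1 wr=1: ok; after: ALU=1 MUL=1 MEM=2 BR=1, R=3, W=2
[2] ALU needs rd=1 wr=1: ok; after: ALU=0 MUL=1 MEM=2 BR=1, R=2, W=1
[3] ALU needs rd=2 wr=1: FU; after: ALU=0 MUL=1 MEM=2 BR=1, R=2, W=1
[4] MEM needs rd=1 wr=1: WAW; after: ALU=0 MUL=1 MEM=2 BR=1, R=2, W=1
[5] ALU needs rd=2 wr=1: FU; after: ALU=0 MUL=1 MEM=2 BR=1, R=2, W=1
[6] ALU needs rd=2 wr=1: FU; after: ALU=0 MUL=1 MEM=2 BR=1, R=2, W=1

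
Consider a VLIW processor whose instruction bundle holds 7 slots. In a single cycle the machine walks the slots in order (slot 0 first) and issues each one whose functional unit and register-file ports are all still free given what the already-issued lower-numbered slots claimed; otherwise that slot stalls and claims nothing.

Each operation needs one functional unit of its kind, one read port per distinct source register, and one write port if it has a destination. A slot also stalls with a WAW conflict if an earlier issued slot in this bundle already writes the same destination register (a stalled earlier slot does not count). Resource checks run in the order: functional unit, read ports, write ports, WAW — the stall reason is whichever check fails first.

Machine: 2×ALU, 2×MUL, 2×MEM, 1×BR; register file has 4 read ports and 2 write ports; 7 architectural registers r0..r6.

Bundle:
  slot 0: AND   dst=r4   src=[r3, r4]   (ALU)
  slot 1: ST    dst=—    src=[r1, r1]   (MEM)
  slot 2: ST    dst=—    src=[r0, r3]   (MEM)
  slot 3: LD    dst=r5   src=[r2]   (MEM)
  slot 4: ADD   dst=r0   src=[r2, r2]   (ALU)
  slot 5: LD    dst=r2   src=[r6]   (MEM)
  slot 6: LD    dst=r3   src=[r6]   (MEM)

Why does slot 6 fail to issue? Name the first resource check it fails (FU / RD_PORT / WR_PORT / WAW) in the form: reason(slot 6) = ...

#0 ALU src=r3,r4 dispatched  <A:1 Mu:2 Ld:2 B:1 rd:2 wr:1>
#1 MEM src=r1,r1 dispatched  <A:1 Mu:2 Ld:1 B:1 rd:1 wr:1>
#2 MEM src=r0,r3 held:RD_PORT  <A:1 Mu:2 Ld:1 B:1 rd:1 wr:1>
#3 MEM src=r2 dispatched  <A:1 Mu:2 Ld:0 B:1 rd:0 wr:0>
#4 ALU src=r2,r2 held:RD_PORT  <A:1 Mu:2 Ld:0 B:1 rd:0 wr:0>
#5 MEM src=r6 held:FU  <A:1 Mu:2 Ld:0 B:1 rd:0 wr:0>
#6 MEM src=r6 held:FU  <A:1 Mu:2 Ld:0 B:1 rd:0 wr:0>

reason(slot 6) = FU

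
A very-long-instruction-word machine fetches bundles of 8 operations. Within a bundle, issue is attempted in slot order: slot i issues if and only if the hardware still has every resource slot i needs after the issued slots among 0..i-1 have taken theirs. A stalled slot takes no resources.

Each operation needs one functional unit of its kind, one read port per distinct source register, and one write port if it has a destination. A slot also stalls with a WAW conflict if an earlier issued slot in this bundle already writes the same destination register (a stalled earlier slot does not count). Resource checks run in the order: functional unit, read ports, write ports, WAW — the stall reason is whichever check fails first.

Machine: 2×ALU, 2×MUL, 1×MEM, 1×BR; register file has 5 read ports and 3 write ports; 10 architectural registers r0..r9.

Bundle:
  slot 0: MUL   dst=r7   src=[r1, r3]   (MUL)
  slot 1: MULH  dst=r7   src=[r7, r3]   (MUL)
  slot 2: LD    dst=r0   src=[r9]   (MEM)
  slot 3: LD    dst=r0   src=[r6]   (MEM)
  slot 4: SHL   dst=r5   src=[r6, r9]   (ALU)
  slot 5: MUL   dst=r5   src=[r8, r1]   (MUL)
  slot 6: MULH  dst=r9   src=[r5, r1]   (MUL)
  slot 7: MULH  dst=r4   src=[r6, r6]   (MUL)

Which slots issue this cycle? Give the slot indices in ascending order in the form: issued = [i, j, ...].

issued = [0, 2, 4]

  0. MUL→r7 ⇒ go  {2A/1Mu/1Ld/1B | 3r 2w}
  1. MUL→r7 ⇒ no(WAW)  {2A/1Mu/1Ld/1B | 3r 2w}
  2. MEM→r0 ⇒ go  {2A/1Mu/0Ld/1B | 2r 1w}
  3. MEM→r0 ⇒ no(FU)  {2A/1Mu/0Ld/1B | 2r 1w}
  4. ALU→r5 ⇒ go  {1A/1Mu/0Ld/1B | 0r 0w}
  5. MUL→r5 ⇒ no(RD_PORT)  {1A/1Mu/0Ld/1B | 0r 0w}
  6. MUL→r9 ⇒ no(RD_PORT)  {1A/1Mu/0Ld/1B | 0r 0w}
  7. MUL→r4 ⇒ no(RD_PORT)  {1A/1Mu/0Ld/1B | 0r 0w}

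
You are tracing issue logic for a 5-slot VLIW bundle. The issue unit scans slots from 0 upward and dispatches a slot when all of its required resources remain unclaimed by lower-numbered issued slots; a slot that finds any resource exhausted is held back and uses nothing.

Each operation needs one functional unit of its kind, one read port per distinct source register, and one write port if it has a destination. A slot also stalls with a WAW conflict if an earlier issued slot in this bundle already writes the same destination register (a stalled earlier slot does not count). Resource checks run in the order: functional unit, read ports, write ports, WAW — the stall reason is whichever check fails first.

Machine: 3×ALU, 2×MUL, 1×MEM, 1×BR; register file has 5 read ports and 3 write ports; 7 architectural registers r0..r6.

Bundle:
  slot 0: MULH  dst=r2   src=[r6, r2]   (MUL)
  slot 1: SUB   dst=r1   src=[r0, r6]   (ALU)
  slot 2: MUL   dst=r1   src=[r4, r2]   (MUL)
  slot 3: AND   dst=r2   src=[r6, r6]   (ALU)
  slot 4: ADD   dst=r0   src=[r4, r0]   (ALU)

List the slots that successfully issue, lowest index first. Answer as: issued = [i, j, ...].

issued = [0, 1]

  0. MUL→r2 ⇒ go  {3A/1Mu/1Ld/1B | 3r 2w}
  1. ALU→r1 ⇒ go  {2A/1Mu/1Ld/1B | 1r 1w}
  2. MUL→r1 ⇒ no(RD_PORT)  {2A/1Mu/1Ld/1B | 1r 1w}
  3. ALU→r2 ⇒ no(WAW)  {2A/1Mu/1Ld/1B | 1r 1w}
  4. ALU→r0 ⇒ no(RD_PORT)  {2A/1Mu/1Ld/1B | 1r 1w}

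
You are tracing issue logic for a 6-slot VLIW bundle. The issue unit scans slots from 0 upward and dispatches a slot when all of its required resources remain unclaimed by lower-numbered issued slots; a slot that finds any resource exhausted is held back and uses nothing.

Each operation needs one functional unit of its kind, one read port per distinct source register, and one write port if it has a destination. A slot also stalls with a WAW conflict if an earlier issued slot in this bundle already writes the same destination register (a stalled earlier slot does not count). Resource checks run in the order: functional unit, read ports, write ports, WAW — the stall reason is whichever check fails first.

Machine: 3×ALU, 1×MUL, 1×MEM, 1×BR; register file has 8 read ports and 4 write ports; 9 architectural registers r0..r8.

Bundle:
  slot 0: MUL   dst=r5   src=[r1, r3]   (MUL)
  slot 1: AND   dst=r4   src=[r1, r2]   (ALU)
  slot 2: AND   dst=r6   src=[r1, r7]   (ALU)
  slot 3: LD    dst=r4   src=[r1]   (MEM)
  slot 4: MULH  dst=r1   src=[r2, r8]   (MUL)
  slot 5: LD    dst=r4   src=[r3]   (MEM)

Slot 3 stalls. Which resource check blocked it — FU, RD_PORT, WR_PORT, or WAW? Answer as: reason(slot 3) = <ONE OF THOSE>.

reason(slot 3) = WAW

slot 0 (MUL): ISSUE — free A3,Mu0,Ld1,B1 rp6 wp3
slot 1 (ALU): ISSUE — free A2,Mu0,Ld1,B1 rp4 wp2
slot 2 (ALU): ISSUE — free A1,Mu0,Ld1,B1 rp2 wp1
slot 3 (MEM): stall WAW — free A1,Mu0,Ld1,B1 rp2 wp1
slot 4 (MUL): stall FU — free A1,Mu0,Ld1,B1 rp2 wp1
slot 5 (MEM): stall WAW — free A1,Mu0,Ld1,B1 rp2 wp1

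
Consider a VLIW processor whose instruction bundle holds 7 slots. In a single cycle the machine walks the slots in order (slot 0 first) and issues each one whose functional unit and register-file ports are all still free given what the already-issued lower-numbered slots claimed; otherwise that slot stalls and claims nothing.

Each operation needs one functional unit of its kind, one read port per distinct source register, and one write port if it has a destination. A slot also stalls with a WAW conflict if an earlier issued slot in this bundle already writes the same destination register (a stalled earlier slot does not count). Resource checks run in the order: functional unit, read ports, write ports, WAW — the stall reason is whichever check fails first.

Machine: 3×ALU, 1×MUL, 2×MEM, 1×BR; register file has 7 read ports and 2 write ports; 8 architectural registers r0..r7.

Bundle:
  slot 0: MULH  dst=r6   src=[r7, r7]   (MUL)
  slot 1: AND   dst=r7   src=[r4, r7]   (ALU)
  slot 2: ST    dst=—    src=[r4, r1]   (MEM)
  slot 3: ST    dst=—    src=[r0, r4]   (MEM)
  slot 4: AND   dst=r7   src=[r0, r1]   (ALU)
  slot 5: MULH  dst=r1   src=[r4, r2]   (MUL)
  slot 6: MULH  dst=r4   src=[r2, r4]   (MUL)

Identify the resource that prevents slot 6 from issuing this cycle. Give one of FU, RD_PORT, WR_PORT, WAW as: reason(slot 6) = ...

reason(slot 6) = FU

[0] MUL needs rd=1 wr=1: ok; after: ALU=3 MUL=0 MEM=2 BR=1, R=6, W=1
[1] ALU needs rd=2 wr=1: ok; after: ALU=2 MUL=0 MEM=2 BR=1, R=4, W=0
[2] MEM needs rd=2 wr=0: ok; after: ALU=2 MUL=0 MEM=1 BR=1, R=2, W=0
[3] MEM needs rd=2 wr=0: ok; after: ALU=2 MUL=0 MEM=0 BR=1, R=0, W=0
[4] ALU needs rd=2 wr=1: RD_PORT; after: ALU=2 MUL=0 MEM=0 BR=1, R=0, W=0
[5] MUL needs rd=2 wr=1: FU; after: ALU=2 MUL=0 MEM=0 BR=1, R=0, W=0
[6] MUL needs rd=2 wr=1: FU; after: ALU=2 MUL=0 MEM=0 BR=1, R=0, W=0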